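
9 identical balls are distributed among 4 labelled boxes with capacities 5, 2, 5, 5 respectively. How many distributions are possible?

Without the upper bounds there are C(12,3) = 220 ways to split 9 among 4 boxes.
Subtract solutions that violate a single cap (substitute x_i' = x_i − (cap_i+1)): x_1 ≥ 6 gives C(6,3) = 20; x_2 ≥ 3 gives C(9,3) = 84; x_3 ≥ 6 gives C(6,3) = 20; x_4 ≥ 6 gives C(6,3) = 20. Together 144.
Add back pairs where two caps are both exceeded: 1 + 0 + 0 + 1 + 1 + 0 = 3.
By inclusion–exclusion the count is 220 − 144 + 3 = 79.

79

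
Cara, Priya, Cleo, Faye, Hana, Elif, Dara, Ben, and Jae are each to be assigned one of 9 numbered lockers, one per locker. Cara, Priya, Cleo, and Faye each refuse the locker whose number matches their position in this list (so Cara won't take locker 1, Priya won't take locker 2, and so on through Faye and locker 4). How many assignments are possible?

229080

Let Aᵢ (for 1 ≤ i ≤ 4) be the placements that put person i in their forbidden locker. Any j of these fix j positions, leaving (9−j)! ways to fill the rest, and there are C(4,j) ways to pick which j.
By inclusion–exclusion, the number of valid placements is Σ_{j=0}^{4} (−1)^j C(4,j)·(9−j)!.
Computing: 362880 − 161280 + 30240 − 2880 + 120 = 229080.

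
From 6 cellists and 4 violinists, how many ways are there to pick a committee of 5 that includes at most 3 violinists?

246

Split by how many violinists are chosen (0 through 3).
Sum: C(4,0)·C(6,5) + C(4,1)·C(6,4) + C(4,2)·C(6,3) + C(4,3)·C(6,2) = 6 + 60 + 120 + 60 = 246.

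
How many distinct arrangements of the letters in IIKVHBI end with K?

With the last slot taken by K, it remains to arrange the other 6 letters (IIVHBI).
Those 6 letters have I appearing 3 times, giving (6)!/(3!) = 120.

120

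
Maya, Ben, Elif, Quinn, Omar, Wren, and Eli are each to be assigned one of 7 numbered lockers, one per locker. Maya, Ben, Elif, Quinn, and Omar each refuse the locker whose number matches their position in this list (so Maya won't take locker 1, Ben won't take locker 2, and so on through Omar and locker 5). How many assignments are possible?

2428

Let Aᵢ (for 1 ≤ i ≤ 5) be the placements that put person i in their forbidden locker. Any j of these fix j positions, leaving (7−j)! ways to fill the rest, and there are C(5,j) ways to pick which j.
By inclusion–exclusion, the number of valid placements is Σ_{j=0}^{5} (−1)^j C(5,j)·(7−j)!.
Computing: 5040 − 3600 + 1200 − 240 + 30 − 2 = 2428.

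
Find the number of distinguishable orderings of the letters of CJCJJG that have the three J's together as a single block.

Treat the 3 copies of J as a single block. The multiset to arrange is then {JJJ, C, C, G}, 4 items in all.
That gives (4)!/(2!) = 12 arrangements.

12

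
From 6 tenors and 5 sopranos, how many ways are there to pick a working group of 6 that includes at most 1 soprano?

Split by how many sopranos are chosen (0 through 1).
Sum: C(5,0)·C(6,6) + C(5,1)·C(6,5) = 1 + 30 = 31.

31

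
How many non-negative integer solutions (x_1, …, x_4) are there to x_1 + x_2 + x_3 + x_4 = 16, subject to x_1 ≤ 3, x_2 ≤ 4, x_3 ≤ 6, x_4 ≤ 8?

Ignoring the caps, the number of non-negative solutions to x_1+…+x_4 = 16 is C(19,3) = 969.
Subtract solutions that violate a single cap (substitute x_i' = x_i − (cap_i+1)): x_1 ≥ 4 gives C(15,3) = 455; x_2 ≥ 5 gives C(14,3) = 364; x_3 ≥ 7 gives C(12,3) = 220; x_4 ≥ 9 gives C(10,3) = 120. Together 1159.
Add back pairs where two caps are both exceeded: 120 + 56 + 20 + 35 + 10 + 1 = 242.
Subtract triples: 1 + 0 + 0 + 0 = 1.
By inclusion–exclusion the count is 969 − 1159 + 242 − 1 = 51.

51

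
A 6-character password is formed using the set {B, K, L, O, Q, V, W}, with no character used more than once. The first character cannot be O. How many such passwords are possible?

The first character has 7−1 = 6 choices (anything except O).
The remaining 5 characters are filled from the other 6 symbols without repetition: 6 × 5 × 4 × 3 × 2 = 720.
Total: 6 × 720 = 4320.

4320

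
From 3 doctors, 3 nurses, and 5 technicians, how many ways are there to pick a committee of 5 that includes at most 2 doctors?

Split by how many doctors are chosen (0 through 2).
Sum: C(3,0)·C(8,5) + C(3,1)·C(8,4) + C(3,2)·C(8,3) = 56 + 210 + 168 = 434.

434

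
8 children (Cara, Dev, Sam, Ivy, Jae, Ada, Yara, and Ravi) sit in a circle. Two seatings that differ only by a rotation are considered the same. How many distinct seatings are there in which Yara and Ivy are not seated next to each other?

3600

All circular seatings of 8 people number (7)! = 5040.
Seatings with Yara beside Ivy: treat them as a block with 2 internal orders, giving 2 × (6)! = 1440.
Subtracting, 5040 − 1440 = 3600.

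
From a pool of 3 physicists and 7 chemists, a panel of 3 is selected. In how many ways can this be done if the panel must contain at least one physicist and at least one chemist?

Total 3-person selections from all 10: C(10,3) = 120.
Selections missing a whole group: no physicists → C(7,3) = 35; no chemists → C(3,3) = 1.
Both groups omitted at once is impossible, so 120 − 36 = 84.

84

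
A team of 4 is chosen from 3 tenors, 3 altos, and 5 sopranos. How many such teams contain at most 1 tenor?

238

Split by how many tenors are chosen (0 through 1).
Sum: C(3,0)·C(8,4) + C(3,1)·C(8,3) = 70 + 168 = 238.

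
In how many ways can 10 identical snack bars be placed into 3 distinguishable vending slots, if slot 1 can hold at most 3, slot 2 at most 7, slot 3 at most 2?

Without the upper bounds there are C(12,2) = 66 ways to split 10 among 3 vending slots.
Subtract solutions that violate a single cap (substitute x_i' = x_i − (cap_i+1)): x_1 ≥ 4 gives C(8,2) = 28; x_2 ≥ 8 gives C(4,2) = 6; x_3 ≥ 3 gives C(9,2) = 36. Together 70.
Add back pairs where two caps are both exceeded: 0 + 10 + 0 = 10.
By inclusion–exclusion the count is 66 − 70 + 10 = 6.

6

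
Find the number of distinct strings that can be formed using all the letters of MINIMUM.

420

The 7 letters of MINIMUM have repeats: I appearing twice and M appearing 3 times.
Dividing 7! = 5040 by 3!·2! = 12 for the repeated letters gives 420.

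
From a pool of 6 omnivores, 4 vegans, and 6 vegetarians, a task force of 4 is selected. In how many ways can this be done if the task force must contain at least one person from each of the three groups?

936

Unrestricted: C(16,4) = 1820 ways to pick any 4 of the 16.
Subtract selections that omit an entire group: no omnivores → C(10,4) = 210; no vegans → C(12,4) = 495; no vegetarians → C(10,4) = 210.
Add back selections omitting two groups (i.e. drawn from a single group): C(6,4) + C(4,4) + C(6,4) = 31.
By inclusion–exclusion: 1820 − 915 + 31 = 936.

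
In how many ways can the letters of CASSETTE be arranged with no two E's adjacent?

Total arrangements of CASSETTE: 8!/(2!·2!·2!) = 5040.
If the two E's are adjacent, glue them into one block, leaving 7 items to arrange: (7)!/(2!·2!) = 1260 ways.
Subtracting, 5040 − 1260 = 3780 arrangements keep the E's apart.

3780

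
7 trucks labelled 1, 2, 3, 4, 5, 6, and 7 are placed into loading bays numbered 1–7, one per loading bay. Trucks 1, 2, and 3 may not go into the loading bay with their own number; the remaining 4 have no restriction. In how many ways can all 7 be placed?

3216

Let Aᵢ (for i ∈ {1, 2, 3}) be the placements that put truck i in its forbidden loading bay. Any j of these fix j positions, leaving (7−j)! ways to fill the rest, and there are C(3,j) ways to pick which j.
By inclusion–exclusion, the number of valid placements is Σ_{j=0}^{3} (−1)^j C(3,j)·(7−j)!.
Computing: 5040 − 2160 + 360 − 24 = 3216.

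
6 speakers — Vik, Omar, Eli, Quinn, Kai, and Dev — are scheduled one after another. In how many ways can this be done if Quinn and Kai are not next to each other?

There are 6! = 720 arrangements in all. If Quinn and Kai are adjacent, merging them into one block gives 2·(5)! = 240 arrangements.
So 720 − 240 = 480 arrangements keep them apart.

480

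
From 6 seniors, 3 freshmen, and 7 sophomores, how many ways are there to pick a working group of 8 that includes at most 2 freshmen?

Split by how many freshmen are chosen (0 through 2).
Sum: C(3,0)·C(13,8) + C(3,1)·C(13,7) + C(3,2)·C(13,6) = 1287 + 5148 + 5148 = 11583.

11583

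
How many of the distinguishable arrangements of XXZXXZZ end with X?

With the last slot taken by X, it remains to arrange the other 6 letters (XZXXZZ).
Those 6 letters have X appearing 3 times and Z appearing 3 times, giving (6)!/(3!·3!) = 20.

20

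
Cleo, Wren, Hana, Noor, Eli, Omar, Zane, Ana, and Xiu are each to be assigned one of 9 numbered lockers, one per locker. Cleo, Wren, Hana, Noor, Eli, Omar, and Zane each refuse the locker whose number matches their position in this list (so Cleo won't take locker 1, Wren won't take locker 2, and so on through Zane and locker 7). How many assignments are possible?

Let Aᵢ (for 1 ≤ i ≤ 7) be the placements that put person i in their forbidden locker. Any j of these fix j positions, leaving (9−j)! ways to fill the rest, and there are C(7,j) ways to pick which j.
By inclusion–exclusion, the number of valid placements is Σ_{j=0}^{7} (−1)^j C(7,j)·(9−j)!.
Computing: 362880 − 282240 + 105840 − 25200 + 4200 − 504 + 42 − 2 = 165016.

165016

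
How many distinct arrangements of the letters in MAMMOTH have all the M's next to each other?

Treat the 3 copies of M as a single block. The multiset to arrange is then {MMM, A, H, O, T}, 5 items in all.
All 5 items are distinct, so there are (5)! = 120 arrangements.

120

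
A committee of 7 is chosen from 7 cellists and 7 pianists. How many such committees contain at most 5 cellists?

Split by how many cellists are chosen (0 through 5).
Sum: C(7,0)·C(7,7) + C(7,1)·C(7,6) + C(7,2)·C(7,5) + C(7,3)·C(7,4) + C(7,4)·C(7,3) + C(7,5)·C(7,2) = 1 + 49 + 441 + 1225 + 1225 + 441 = 3382.

3382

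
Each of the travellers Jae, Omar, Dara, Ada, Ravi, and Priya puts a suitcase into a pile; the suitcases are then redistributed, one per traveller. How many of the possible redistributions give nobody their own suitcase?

This is the derangement count D_6: permutations of 6 items with no fixed point.
By inclusion–exclusion this is Σ_{j=0}^{6} (−1)^j C(6,j)·(6−j)!.
Computing: 720 − 720 + 360 − 120 + 30 − 6 + 1 = 265.

265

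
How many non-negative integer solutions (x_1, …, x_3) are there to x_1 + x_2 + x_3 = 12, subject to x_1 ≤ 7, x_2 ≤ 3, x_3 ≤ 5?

10

By stars and bars, unrestricted non-negative solutions to x_1+…+x_3 = 12 number C(12+2,2) = 91.
Subtract solutions that violate a single cap (substitute x_i' = x_i − (cap_i+1)): x_1 ≥ 8 gives C(6,2) = 15; x_2 ≥ 4 gives C(10,2) = 45; x_3 ≥ 6 gives C(8,2) = 28. Together 88.
Add back pairs where two caps are both exceeded: 1 + 0 + 6 = 7.
By inclusion–exclusion the count is 91 − 88 + 7 = 10.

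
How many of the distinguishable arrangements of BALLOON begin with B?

180

With the first slot taken by B, it remains to arrange the other 6 letters (ALLOON).
Those 6 letters have L appearing twice and O appearing twice, giving (6)!/(2!·2!) = 180.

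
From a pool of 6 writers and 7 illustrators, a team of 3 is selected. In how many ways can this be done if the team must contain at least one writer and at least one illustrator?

Total 3-person selections from all 13: C(13,3) = 286.
Subtract selections that omit an entire group: no writers → C(7,3) = 35; no illustrators → C(6,3) = 20.
Both groups omitted at once is impossible, so 286 − 55 = 231.

231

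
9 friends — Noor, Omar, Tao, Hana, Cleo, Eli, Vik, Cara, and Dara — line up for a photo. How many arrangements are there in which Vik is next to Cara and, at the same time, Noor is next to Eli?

20160

Treat {Vik,Cara} as one block (2 orders) and {Noor,Eli} as another (2 orders).
That leaves 7 units to arrange: 2 × 2 × 7! = 4 × 5040 = 20160.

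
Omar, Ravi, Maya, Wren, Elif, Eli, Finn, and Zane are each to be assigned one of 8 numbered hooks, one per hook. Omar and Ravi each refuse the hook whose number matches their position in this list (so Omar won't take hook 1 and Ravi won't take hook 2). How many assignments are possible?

30960

Let Aᵢ (for i ∈ {1, 2}) be the placements that put person i in their forbidden hook. Any j of these fix j positions, leaving (8−j)! ways to fill the rest, and there are C(2,j) ways to pick which j.
By inclusion–exclusion, the number of valid placements is Σ_{j=0}^{2} (−1)^j C(2,j)·(8−j)!.
Computing: 40320 − 10080 + 720 = 30960.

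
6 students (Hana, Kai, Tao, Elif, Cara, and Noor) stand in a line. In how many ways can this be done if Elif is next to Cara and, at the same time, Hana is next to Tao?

96

Treat {Elif,Cara} as one block (2 orders) and {Hana,Tao} as another (2 orders).
That leaves 4 units to arrange: 2 × 2 × 4! = 4 × 24 = 96.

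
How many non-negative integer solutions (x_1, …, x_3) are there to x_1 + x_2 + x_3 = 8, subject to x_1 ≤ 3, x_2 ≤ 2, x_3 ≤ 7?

Without the upper bounds there are C(10,2) = 45 ways to split 8 among 3 variables.
Subtract solutions that violate a single cap (substitute x_i' = x_i − (cap_i+1)): x_1 ≥ 4 gives C(6,2) = 15; x_2 ≥ 3 gives C(7,2) = 21; x_3 ≥ 8 gives C(2,2) = 1. Together 37.
Add back pairs where two caps are both exceeded: 3 + 0 + 0 = 3.
By inclusion–exclusion the count is 45 − 37 + 3 = 11.

11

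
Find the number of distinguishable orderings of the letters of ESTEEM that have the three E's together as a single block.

Treat the 3 copies of E as a single block. The multiset to arrange is then {EEE, M, S, T}, 4 items in all.
All 4 items are distinct, so there are (4)! = 24 arrangements.

24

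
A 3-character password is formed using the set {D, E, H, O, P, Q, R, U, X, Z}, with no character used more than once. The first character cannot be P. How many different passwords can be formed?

The first character has 10−1 = 9 choices (anything except P).
The remaining 2 characters are filled from the other 9 symbols without repetition: 9 × 8 = 72.
Total: 9 × 72 = 648.

648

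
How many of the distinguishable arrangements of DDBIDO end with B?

20

With the last slot taken by B, it remains to arrange the other 5 letters (DDIDO).
Those 5 letters have D appearing 3 times, giving (5)!/(3!) = 20.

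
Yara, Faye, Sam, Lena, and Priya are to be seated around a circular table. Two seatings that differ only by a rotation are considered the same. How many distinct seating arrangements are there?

24

Seat Yara anywhere (absorbing the rotational symmetry), then permute the other 4: (4)! = 24.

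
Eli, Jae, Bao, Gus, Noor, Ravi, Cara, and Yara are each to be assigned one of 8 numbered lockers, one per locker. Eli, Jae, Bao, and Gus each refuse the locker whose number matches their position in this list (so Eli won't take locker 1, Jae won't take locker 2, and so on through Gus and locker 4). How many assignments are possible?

Let Aᵢ (for 1 ≤ i ≤ 4) be the placements that put person i in their forbidden locker. Any j of these fix j positions, leaving (8−j)! ways to fill the rest, and there are C(4,j) ways to pick which j.
By inclusion–exclusion, the number of valid placements is Σ_{j=0}^{4} (−1)^j C(4,j)·(8−j)!.
Computing: 40320 − 20160 + 4320 − 480 + 24 = 24024.

24024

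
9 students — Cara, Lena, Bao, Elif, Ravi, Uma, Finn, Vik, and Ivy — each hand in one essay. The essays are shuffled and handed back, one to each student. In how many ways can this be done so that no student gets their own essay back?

133496

Let Aᵢ be the assignments in which student i gets their own essay. We want the size of the complement of A₁∪…∪A_9.
By inclusion–exclusion this is Σ_{j=0}^{9} (−1)^j C(9,j)·(9−j)!.
Computing: 362880 − 362880 + 181440 − 60480 + 15120 − 3024 + 504 − 72 + 9 − 1 = 133496.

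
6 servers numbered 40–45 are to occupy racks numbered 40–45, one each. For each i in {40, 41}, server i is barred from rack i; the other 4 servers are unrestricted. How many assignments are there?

Let Aᵢ (for i ∈ {40, 41}) be the placements that put server i in its forbidden rack. Any j of these fix j positions, leaving (6−j)! ways to fill the rest, and there are C(2,j) ways to pick which j.
By inclusion–exclusion, the number of valid placements is Σ_{j=0}^{2} (−1)^j C(2,j)·(6−j)!.
Computing: 720 − 240 + 24 = 504.

504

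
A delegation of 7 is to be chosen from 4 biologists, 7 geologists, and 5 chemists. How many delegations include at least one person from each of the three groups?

With no constraint there are C(16,7) = 11440 possible selections.
Subtract selections that omit an entire group: no biologists → C(12,7) = 792; no geologists → C(9,7) = 36; no chemists → C(11,7) = 330.
Add back selections omitting two groups (i.e. drawn from a single group): C(4,7) + C(7,7) + C(5,7) = 1.
By inclusion–exclusion: 11440 − 1158 + 1 = 10283.

10283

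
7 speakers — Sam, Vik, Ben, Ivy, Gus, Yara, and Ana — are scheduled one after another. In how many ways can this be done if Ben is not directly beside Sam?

Of the 7! = 5040 arrangements, those with Ben and Sam adjacent number 2 × 6! = 1440 (treat the pair as a block with 2 internal orders).
So 5040 − 1440 = 3600 arrangements keep them apart.

3600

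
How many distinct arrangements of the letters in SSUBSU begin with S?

With the first slot taken by S, it remains to arrange the other 5 letters (SUBSU).
Those 5 letters have S appearing twice and U appearing twice, giving (5)!/(2!·2!) = 30.

30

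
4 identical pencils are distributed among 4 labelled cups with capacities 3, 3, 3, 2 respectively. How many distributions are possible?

By stars and bars, unrestricted non-negative solutions to x_1+…+x_4 = 4 number C(4+3,3) = 35.
Subtract solutions that violate a single cap (substitute x_i' = x_i − (cap_i+1)): x_1 ≥ 4 gives C(3,3) = 1; x_2 ≥ 4 gives C(3,3) = 1; x_3 ≥ 4 gives C(3,3) = 1; x_4 ≥ 3 gives C(4,3) = 4. Together 7.
No two caps can be exceeded simultaneously, so the pair terms are all 0.
By inclusion–exclusion the count is 35 − 7 + 0 = 28.

28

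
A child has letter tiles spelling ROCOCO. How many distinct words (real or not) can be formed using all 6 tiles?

ROCOCO has 6 letters with C appearing twice and O appearing 3 times.
So there are 6! / (3!·2!) = 60 distinguishable arrangements.

60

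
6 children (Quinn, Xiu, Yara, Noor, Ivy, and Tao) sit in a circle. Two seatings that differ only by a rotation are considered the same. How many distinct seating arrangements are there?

Fix one person's seat to break rotational symmetry; the remaining 5 people can be arranged in (5)! = 120 ways.

120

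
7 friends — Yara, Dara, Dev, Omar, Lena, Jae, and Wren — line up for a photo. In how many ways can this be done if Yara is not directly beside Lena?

Of the 7! = 5040 arrangements, those with Yara and Lena adjacent number 2 × 6! = 1440 (treat the pair as a block with 2 internal orders).
Complementary counting: 5040 − 1440 = 3600.

3600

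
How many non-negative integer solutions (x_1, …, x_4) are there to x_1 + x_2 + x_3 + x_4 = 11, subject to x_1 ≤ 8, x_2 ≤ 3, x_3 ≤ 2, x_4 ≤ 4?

50

Without the upper bounds there are C(14,3) = 364 ways to split 11 among 4 variables.
Subtract solutions that violate a single cap (substitute x_i' = x_i − (cap_i+1)): x_1 ≥ 9 gives C(5,3) = 10; x_2 ≥ 4 gives C(10,3) = 120; x_3 ≥ 3 gives C(11,3) = 165; x_4 ≥ 5 gives C(9,3) = 84. Together 379.
Add back pairs where two caps are both exceeded: 0 + 0 + 0 + 35 + 10 + 20 = 65.
By inclusion–exclusion the count is 364 − 379 + 65 = 50.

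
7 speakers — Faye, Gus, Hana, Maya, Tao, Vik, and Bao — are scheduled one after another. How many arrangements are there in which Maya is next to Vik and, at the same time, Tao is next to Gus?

Treat {Maya,Vik} as one block (2 orders) and {Tao,Gus} as another (2 orders).
That leaves 5 units to arrange: 2 × 2 × 5! = 4 × 120 = 480.

480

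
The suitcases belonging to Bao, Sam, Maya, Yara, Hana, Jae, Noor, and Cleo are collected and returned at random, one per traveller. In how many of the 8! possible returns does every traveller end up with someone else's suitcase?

This is the derangement count D_8: permutations of 8 items with no fixed point.
By inclusion–exclusion this is Σ_{j=0}^{8} (−1)^j C(8,j)·(8−j)!.
Computing: 40320 − 40320 + 20160 − 6720 + 1680 − 336 + 56 − 8 + 1 = 14833.

14833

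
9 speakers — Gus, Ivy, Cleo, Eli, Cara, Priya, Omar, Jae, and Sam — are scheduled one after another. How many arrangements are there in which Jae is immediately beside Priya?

Place the 7 others and the Jae-Priya pair as 8 objects in a line; the pair has 2 internal arrangements.
That gives 2 × 8! = 2 × 40320 = 80640.

80640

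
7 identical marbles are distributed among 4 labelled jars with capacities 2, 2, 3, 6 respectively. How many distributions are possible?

35

Without the upper bounds there are C(10,3) = 120 ways to split 7 among 4 jars.
Subtract solutions that violate a single cap (substitute x_i' = x_i − (cap_i+1)): x_1 ≥ 3 gives C(7,3) = 35; x_2 ≥ 3 gives C(7,3) = 35; x_3 ≥ 4 gives C(6,3) = 20; x_4 ≥ 7 gives C(3,3) = 1. Together 91.
Add back pairs where two caps are both exceeded: 4 + 1 + 0 + 1 + 0 + 0 = 6.
By inclusion–exclusion the count is 120 − 91 + 6 = 35.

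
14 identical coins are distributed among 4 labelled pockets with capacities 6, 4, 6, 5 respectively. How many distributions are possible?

104

By stars and bars, unrestricted non-negative solutions to x_1+…+x_4 = 14 number C(14+3,3) = 680.
Subtract solutions that violate a single cap (substitute x_i' = x_i − (cap_i+1)): x_1 ≥ 7 gives C(10,3) = 120; x_2 ≥ 5 gives C(12,3) = 220; x_3 ≥ 7 gives C(10,3) = 120; x_4 ≥ 6 gives C(11,3) = 165. Together 625.
Add back pairs where two caps are both exceeded: 10 + 1 + 4 + 10 + 20 + 4 = 49.
By inclusion–exclusion the count is 680 − 625 + 49 = 104.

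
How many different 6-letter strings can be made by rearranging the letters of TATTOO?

60

The 6 letters of TATTOO have repeats: O appearing twice and T appearing 3 times.
Dividing 6! = 720 by 3!·2! = 12 for the repeated letters gives 60.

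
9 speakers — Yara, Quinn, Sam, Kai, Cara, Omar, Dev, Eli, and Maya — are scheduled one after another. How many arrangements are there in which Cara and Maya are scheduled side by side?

Glue Cara and Maya into one block (2 internal orders), leaving 8 units to arrange in a row.
So the count is 2·(8)! = 80640.

80640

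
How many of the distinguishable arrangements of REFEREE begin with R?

30

Fix R in the first position and arrange the remaining 6 letters.
Those 6 letters have E appearing 4 times, giving (6)!/(4!) = 30.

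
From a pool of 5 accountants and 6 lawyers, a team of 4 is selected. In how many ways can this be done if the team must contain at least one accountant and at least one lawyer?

Unrestricted: C(11,4) = 330 ways to pick any 4 of the 11.
Selections missing a whole group: no accountants → C(6,4) = 15; no lawyers → C(5,4) = 5.
Both groups omitted at once is impossible, so 330 − 20 = 310.

310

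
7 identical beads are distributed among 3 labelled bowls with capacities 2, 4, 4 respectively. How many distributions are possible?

9

Without the upper bounds there are C(9,2) = 36 ways to split 7 among 3 bowls.
Subtract solutions that violate a single cap (substitute x_i' = x_i − (cap_i+1)): x_1 ≥ 3 gives C(6,2) = 15; x_2 ≥ 5 gives C(4,2) = 6; x_3 ≥ 5 gives C(4,2) = 6. Together 27.
No two caps can be exceeded simultaneously, so the pair terms are all 0.
By inclusion–exclusion the count is 36 − 27 + 0 = 9.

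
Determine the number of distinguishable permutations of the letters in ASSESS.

30

ASSESS has 6 letters with S appearing 4 times.
So there are 6! / (4!) = 30 distinguishable arrangements.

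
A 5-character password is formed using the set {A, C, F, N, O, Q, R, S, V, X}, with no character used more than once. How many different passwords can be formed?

30240

With no repetition, fill the 5 characters in order: 10 choices, then 9, down to 6.
That product is 10 × 9 × 8 × 7 × 6 = 30240.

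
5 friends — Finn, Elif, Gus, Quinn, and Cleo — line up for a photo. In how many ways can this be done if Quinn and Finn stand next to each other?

Glue Quinn and Finn into one block (2 internal orders), leaving 4 units to arrange in a row.
That gives 2 × 4! = 2 × 24 = 48.

48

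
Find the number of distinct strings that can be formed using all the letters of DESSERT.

1260

Letter multiplicities in DESSERT: D×1, E×2, R×1, S×2, T×1.
Dividing 7! = 5040 by 2!·2! = 4 for the repeated letters gives 1260.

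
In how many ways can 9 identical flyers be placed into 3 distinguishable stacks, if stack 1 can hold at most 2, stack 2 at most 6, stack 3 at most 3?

Ignoring the caps, the number of non-negative solutions to x_1+…+x_3 = 9 is C(11,2) = 55.
Subtract solutions that violate a single cap (substitute x_i' = x_i − (cap_i+1)): x_1 ≥ 3 gives C(8,2) = 28; x_2 ≥ 7 gives C(4,2) = 6; x_3 ≥ 4 gives C(7,2) = 21. Together 55.
Add back pairs where two caps are both exceeded: 0 + 6 + 0 = 6.
By inclusion–exclusion the count is 55 − 55 + 6 = 6.

6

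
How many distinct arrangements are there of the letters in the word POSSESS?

210

Letter multiplicities in POSSESS: E×1, O×1, P×1, S×4.
Dividing 7! = 5040 by 4! = 24 for the repeated letters gives 210.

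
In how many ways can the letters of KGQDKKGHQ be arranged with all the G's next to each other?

Treat the 2 copies of G as a single block. The multiset to arrange is then {GG, D, H, K, K, K, Q, Q}, 8 items in all.
That gives (8)!/(3!·2!) = 3360 arrangements.

3360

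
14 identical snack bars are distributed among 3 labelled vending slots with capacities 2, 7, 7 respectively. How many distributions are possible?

6

Without the upper bounds there are C(16,2) = 120 ways to split 14 among 3 vending slots.
Subtract solutions that violate a single cap (substitute x_i' = x_i − (cap_i+1)): x_1 ≥ 3 gives C(13,2) = 78; x_2 ≥ 8 gives C(8,2) = 28; x_3 ≥ 8 gives C(8,2) = 28. Together 134.
Add back pairs where two caps are both exceeded: 10 + 10 + 0 = 20.
By inclusion–exclusion the count is 120 − 134 + 20 = 6.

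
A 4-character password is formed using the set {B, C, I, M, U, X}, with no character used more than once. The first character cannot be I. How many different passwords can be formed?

300

The first character has 6−1 = 5 choices (anything except I).
The remaining 3 characters are filled from the other 5 symbols without repetition: 5 × 4 × 3 = 60.
Total: 5 × 60 = 300.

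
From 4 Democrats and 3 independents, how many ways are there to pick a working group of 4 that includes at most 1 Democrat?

4

Split by how many Democrats are chosen (0 through 1).
Sum: C(4,0)·C(3,4) + C(4,1)·C(3,3) = 0 + 4 = 4.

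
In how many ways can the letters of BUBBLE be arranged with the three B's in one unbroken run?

24

Treat the 3 copies of B as a single block. The multiset to arrange is then {BBB, E, L, U}, 4 items in all.
All 4 items are distinct, so there are (4)! = 24 arrangements.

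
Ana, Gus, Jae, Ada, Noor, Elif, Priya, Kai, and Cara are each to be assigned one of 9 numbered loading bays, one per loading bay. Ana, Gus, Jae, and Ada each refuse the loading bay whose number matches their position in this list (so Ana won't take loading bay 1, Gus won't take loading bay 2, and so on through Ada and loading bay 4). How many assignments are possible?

229080

Let Aᵢ (for 1 ≤ i ≤ 4) be the placements that put person i in their forbidden loading bay. Any j of these fix j positions, leaving (9−j)! ways to fill the rest, and there are C(4,j) ways to pick which j.
By inclusion–exclusion, the number of valid placements is Σ_{j=0}^{4} (−1)^j C(4,j)·(9−j)!.
Computing: 362880 − 161280 + 30240 − 2880 + 120 = 229080.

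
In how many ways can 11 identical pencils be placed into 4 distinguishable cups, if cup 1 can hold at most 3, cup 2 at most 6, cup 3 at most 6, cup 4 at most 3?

By stars and bars, unrestricted non-negative solutions to x_1+…+x_4 = 11 number C(11+3,3) = 364.
Subtract solutions that violate a single cap (substitute x_i' = x_i − (cap_i+1)): x_1 ≥ 4 gives C(10,3) = 120; x_2 ≥ 7 gives C(7,3) = 35; x_3 ≥ 7 gives C(7,3) = 35; x_4 ≥ 4 gives C(10,3) = 120. Together 310.
Add back pairs where two caps are both exceeded: 1 + 1 + 20 + 0 + 1 + 1 = 24.
By inclusion–exclusion the count is 364 − 310 + 24 = 78.

78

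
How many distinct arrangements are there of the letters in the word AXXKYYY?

420

AXXKYYY has 7 letters with X appearing twice and Y appearing 3 times.
So there are 7! / (3!·2!) = 420 distinguishable arrangements.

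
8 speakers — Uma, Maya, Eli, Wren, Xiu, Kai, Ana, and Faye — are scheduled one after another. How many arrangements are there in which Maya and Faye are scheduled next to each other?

Place the 6 others and the Maya-Faye pair as 7 objects in a line; the pair has 2 internal arrangements.
So the count is 2·(7)! = 10080.

10080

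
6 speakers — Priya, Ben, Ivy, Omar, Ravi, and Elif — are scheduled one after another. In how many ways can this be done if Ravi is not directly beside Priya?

There are 6! = 720 arrangements in all. If Ravi and Priya are adjacent, merging them into one block gives 2·(5)! = 240 arrangements.
Complementary counting: 720 − 240 = 480.

480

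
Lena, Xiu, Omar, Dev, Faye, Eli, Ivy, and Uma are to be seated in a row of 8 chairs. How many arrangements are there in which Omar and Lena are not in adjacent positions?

30240

Of the 8! = 40320 arrangements, those with Omar and Lena adjacent number 2 × 7! = 10080 (treat the pair as a block with 2 internal orders).
Complementary counting: 40320 − 10080 = 30240.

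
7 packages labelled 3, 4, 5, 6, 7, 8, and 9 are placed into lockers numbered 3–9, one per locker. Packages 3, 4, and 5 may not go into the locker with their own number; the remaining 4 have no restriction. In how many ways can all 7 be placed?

3216

Let Aᵢ (for i ∈ {3, 4, 5}) be the placements that put package i in its forbidden locker. Any j of these fix j positions, leaving (7−j)! ways to fill the rest, and there are C(3,j) ways to pick which j.
By inclusion–exclusion, the number of valid placements is Σ_{j=0}^{3} (−1)^j C(3,j)·(7−j)!.
Computing: 5040 − 2160 + 360 − 24 = 3216.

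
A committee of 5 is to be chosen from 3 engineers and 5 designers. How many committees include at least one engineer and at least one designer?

With no constraint there are C(8,5) = 56 possible selections.
Selections missing a whole group: no engineers → C(5,5) = 1; no designers → C(3,5) = 0.
Both groups omitted at once is impossible, so 56 − 1 = 55.

55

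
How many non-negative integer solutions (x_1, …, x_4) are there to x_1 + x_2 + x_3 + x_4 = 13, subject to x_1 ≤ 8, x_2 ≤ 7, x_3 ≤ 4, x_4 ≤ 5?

Ignoring the caps, the number of non-negative solutions to x_1+…+x_4 = 13 is C(16,3) = 560.
Subtract solutions that violate a single cap (substitute x_i' = x_i − (cap_i+1)): x_1 ≥ 9 gives C(7,3) = 35; x_2 ≥ 8 gives C(8,3) = 56; x_3 ≥ 5 gives C(11,3) = 165; x_4 ≥ 6 gives C(10,3) = 120. Together 376.
Add back pairs where two caps are both exceeded: 0 + 0 + 0 + 1 + 0 + 10 = 11.
By inclusion–exclusion the count is 560 − 376 + 11 = 195.

195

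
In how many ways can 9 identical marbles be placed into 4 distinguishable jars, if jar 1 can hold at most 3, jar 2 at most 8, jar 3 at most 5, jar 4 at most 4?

109

Without the upper bounds there are C(12,3) = 220 ways to split 9 among 4 jars.
Subtract solutions that violate a single cap (substitute x_i' = x_i − (cap_i+1)): x_1 ≥ 4 gives C(8,3) = 56; x_2 ≥ 9 gives C(3,3) = 1; x_3 ≥ 6 gives C(6,3) = 20; x_4 ≥ 5 gives C(7,3) = 35. Together 112.
Add back pairs where two caps are both exceeded: 0 + 0 + 1 + 0 + 0 + 0 = 1.
By inclusion–exclusion the count is 220 − 112 + 1 = 109.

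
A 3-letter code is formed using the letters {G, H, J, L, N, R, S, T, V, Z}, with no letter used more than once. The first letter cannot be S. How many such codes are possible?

648

The first letter has 10−1 = 9 choices (anything except S).
The remaining 2 letters are filled from the other 9 symbols without repetition: 9 × 8 = 72.
Total: 9 × 72 = 648.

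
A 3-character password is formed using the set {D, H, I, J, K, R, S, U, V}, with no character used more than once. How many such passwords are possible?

With no repetition, fill the 3 characters in order: 9 choices, then 8, down to 7.
9 × 8 × 7 = 504.

504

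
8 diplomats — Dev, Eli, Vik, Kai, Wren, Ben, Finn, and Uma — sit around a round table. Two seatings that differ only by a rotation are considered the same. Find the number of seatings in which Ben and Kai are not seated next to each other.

All circular seatings of 8 people number (7)! = 5040.
Seatings with Ben beside Kai: treat them as a block with 2 internal orders, giving 2 × (6)! = 1440.
Subtracting, 5040 − 1440 = 3600.

3600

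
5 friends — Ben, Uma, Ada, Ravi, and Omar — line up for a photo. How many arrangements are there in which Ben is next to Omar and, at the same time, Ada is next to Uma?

24

Treat {Ben,Omar} as one block (2 orders) and {Ada,Uma} as another (2 orders).
That leaves 3 units to arrange: 2 × 2 × 3! = 4 × 6 = 24.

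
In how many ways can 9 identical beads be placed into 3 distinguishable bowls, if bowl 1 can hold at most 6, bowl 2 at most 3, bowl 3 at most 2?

6

By stars and bars, unrestricted non-negative solutions to x_1+…+x_3 = 9 number C(9+2,2) = 55.
Subtract solutions that violate a single cap (substitute x_i' = x_i − (cap_i+1)): x_1 ≥ 7 gives C(4,2) = 6; x_2 ≥ 4 gives C(7,2) = 21; x_3 ≥ 3 gives C(8,2) = 28. Together 55.
Add back pairs where two caps are both exceeded: 0 + 0 + 6 = 6.
By inclusion–exclusion the count is 55 − 55 + 6 = 6.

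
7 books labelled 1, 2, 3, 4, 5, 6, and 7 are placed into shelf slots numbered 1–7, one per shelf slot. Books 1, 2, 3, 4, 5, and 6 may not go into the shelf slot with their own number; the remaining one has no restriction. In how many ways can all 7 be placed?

2119

Let Aᵢ (for 1 ≤ i ≤ 6) be the placements that put book i in its forbidden shelf slot. Any j of these fix j positions, leaving (7−j)! ways to fill the rest, and there are C(6,j) ways to pick which j.
By inclusion–exclusion, the number of valid placements is Σ_{j=0}^{6} (−1)^j C(6,j)·(7−j)!.
Computing: 5040 − 4320 + 1800 − 480 + 90 − 12 + 1 = 2119.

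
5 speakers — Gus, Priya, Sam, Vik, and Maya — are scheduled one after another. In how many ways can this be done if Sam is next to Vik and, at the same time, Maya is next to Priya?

24

Treat {Sam,Vik} as one block (2 orders) and {Maya,Priya} as another (2 orders).
That leaves 3 units to arrange: 2 × 2 × 3! = 4 × 6 = 24.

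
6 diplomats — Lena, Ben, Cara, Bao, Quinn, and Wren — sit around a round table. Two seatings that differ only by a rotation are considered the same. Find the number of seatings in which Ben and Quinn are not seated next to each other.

Without the restriction there are (5)! = 120 seatings.
Those with Ben next to Quinn: fuse the pair into one unit and seat 5 units around a circle — 2·(4)! = 48.
Subtracting, 120 − 48 = 72.

72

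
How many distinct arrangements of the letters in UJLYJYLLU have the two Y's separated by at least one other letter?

5880

There are 9!/(3!·2!·2!·2!) = 7560 arrangements of UJLYJYLLU in total.
If the two Y's are adjacent, glue them into one block, leaving 8 items to arrange: (8)!/(3!·2!·2!) = 1680 ways.
Subtracting, 7560 − 1680 = 5880 arrangements keep the Y's apart.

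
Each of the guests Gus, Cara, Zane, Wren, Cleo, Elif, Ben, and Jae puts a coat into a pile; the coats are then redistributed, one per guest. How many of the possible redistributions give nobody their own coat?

14833

Let Aᵢ be the assignments in which guest i gets their own coat. We want the size of the complement of A₁∪…∪A_8.
By inclusion–exclusion this is Σ_{j=0}^{8} (−1)^j C(8,j)·(8−j)!.
Computing: 40320 − 40320 + 20160 − 6720 + 1680 − 336 + 56 − 8 + 1 = 14833.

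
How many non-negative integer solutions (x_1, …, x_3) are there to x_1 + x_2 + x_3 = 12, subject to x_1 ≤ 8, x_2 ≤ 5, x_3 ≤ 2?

9

Without the upper bounds there are C(14,2) = 91 ways to split 12 among 3 variables.
Subtract solutions that violate a single cap (substitute x_i' = x_i − (cap_i+1)): x_1 ≥ 9 gives C(5,2) = 10; x_2 ≥ 6 gives C(8,2) = 28; x_3 ≥ 3 gives C(11,2) = 55. Together 93.
Add back pairs where two caps are both exceeded: 0 + 1 + 10 = 11.
By inclusion–exclusion the count is 91 − 93 + 11 = 9.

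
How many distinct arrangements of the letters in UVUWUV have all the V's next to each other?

20

Treat the 2 copies of V as a single block. The multiset to arrange is then {VV, U, U, U, W}, 5 items in all.
That gives (5)!/(3!) = 20 arrangements.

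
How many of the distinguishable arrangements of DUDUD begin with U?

4

With the first slot taken by U, it remains to arrange the other 4 letters (DDUD).
Those 4 letters have D appearing 3 times, giving (4)!/(3!) = 4.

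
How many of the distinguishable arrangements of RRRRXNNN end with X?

With the last slot taken by X, it remains to arrange the other 7 letters (RRRRNNN).
Those 7 letters have N appearing 3 times and R appearing 4 times, giving (7)!/(4!·3!) = 35.

35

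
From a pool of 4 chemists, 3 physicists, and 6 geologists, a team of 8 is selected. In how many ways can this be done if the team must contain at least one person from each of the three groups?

With no constraint there are C(13,8) = 1287 possible selections.
Selections missing a whole group: no chemists → C(9,8) = 9; no physicists → C(10,8) = 45; no geologists → C(7,8) = 0.
Add back selections omitting two groups (i.e. drawn from a single group): C(4,8) + C(3,8) + C(6,8) = 0.
By inclusion–exclusion: 1287 − 54 + 0 = 1233.

1233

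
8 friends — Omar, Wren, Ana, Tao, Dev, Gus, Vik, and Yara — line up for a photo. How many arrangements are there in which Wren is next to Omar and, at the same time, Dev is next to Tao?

Treat {Wren,Omar} as one block (2 orders) and {Dev,Tao} as another (2 orders).
That leaves 6 units to arrange: 2 × 2 × 6! = 4 × 720 = 2880.

2880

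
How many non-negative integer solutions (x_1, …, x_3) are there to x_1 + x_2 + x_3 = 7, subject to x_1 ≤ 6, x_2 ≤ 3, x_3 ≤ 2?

Ignoring the caps, the number of non-negative solutions to x_1+…+x_3 = 7 is C(9,2) = 36.
Subtract solutions that violate a single cap (substitute x_i' = x_i − (cap_i+1)): x_1 ≥ 7 gives C(2,2) = 1; x_2 ≥ 4 gives C(5,2) = 10; x_3 ≥ 3 gives C(6,2) = 15. Together 26.
Add back pairs where two caps are both exceeded: 0 + 0 + 1 = 1.
By inclusion–exclusion the count is 36 − 26 + 1 = 11.

11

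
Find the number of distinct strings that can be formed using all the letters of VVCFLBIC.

The 8 letters of VVCFLBIC have repeats: C appearing twice and V appearing twice.
So there are 8! / (2!·2!) = 10080 distinguishable arrangements.

10080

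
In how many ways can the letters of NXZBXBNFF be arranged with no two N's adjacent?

17640

There are 9!/(2!·2!·2!·2!) = 22680 arrangements of NXZBXBNFF in total.
Arrangements with the N's together: treat NN as one letter, giving (8)!/(2!·2!·2!) = 5040.
Subtracting, 22680 − 5040 = 17640 arrangements keep the N's apart.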